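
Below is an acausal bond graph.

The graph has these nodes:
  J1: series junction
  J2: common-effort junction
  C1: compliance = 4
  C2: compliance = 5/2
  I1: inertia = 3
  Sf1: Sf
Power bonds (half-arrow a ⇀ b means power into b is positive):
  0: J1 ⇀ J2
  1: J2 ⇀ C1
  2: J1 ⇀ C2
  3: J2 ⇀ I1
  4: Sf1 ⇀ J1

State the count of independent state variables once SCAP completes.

3  (C1, C2, I1 all integral)

b4 |Sf1  (Sf1: flow source, stroke at near end)
b0 |J1  (common-f at J1 fixed by 4)
b2 |J1  (common-f at J1 fixed by 4)
b1 |J2  (C1 integral (e out))
b3 |I1  (J2: bond 1 brought effort, rest push out)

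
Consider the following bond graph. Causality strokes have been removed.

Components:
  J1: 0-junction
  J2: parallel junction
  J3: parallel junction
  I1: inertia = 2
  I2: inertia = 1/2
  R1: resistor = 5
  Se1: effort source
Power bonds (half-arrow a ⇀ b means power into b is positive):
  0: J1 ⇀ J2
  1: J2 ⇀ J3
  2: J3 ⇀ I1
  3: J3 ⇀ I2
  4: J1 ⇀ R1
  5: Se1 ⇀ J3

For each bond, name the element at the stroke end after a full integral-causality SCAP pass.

bond 0 |J1
bond 1 |J2
bond 2 |I1
bond 3 |I2
bond 4 |R1
bond 5 |J3

#5 |J3  (Se1 fixes effort; stroke away)
#1 |J2  (J3 effort already set via bond 5)
#2 |I1  (J3: bond 5 brought effort, rest push out)
#3 |I2  (J3 effort already set via bond 5)
#0 |J1  (J2: bond 1 brought effort, rest push out)
#4 |R1  (J1 effort already set via bond 0)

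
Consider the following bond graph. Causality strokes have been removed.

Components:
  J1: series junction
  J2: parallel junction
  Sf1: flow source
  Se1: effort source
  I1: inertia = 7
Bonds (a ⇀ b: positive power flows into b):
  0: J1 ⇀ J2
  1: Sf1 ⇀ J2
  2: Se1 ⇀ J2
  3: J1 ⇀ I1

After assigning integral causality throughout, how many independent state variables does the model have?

1  (I1 all integral)

bond 1 →Sf1  (source Sf1 imposes f)
bond 2 →J2  (Se1 (Se) sets effort on bond)
bond 0 →J1  (J2 effort already set via bond 2)
bond 3 →I1  (J1: last free bond brings flow in)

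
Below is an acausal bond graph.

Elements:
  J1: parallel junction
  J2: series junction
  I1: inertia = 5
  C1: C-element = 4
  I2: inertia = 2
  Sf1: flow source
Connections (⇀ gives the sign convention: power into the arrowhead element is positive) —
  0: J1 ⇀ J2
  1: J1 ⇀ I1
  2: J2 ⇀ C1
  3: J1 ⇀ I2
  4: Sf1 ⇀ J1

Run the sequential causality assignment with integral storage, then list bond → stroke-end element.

β4 |Sf1  (source Sf1 imposes f)
β1 |I1  (prefer integral on I1)
β2 |J2  (prefer integral on C1)
β0 |J1  (closing 1-jn rule on J2)
β3 |I2  (common-e at J1 fixed by 0)

b0 stroke→J1
b1 stroke→I1
b2 stroke→J2
b3 stroke→I2
b4 stroke→Sf1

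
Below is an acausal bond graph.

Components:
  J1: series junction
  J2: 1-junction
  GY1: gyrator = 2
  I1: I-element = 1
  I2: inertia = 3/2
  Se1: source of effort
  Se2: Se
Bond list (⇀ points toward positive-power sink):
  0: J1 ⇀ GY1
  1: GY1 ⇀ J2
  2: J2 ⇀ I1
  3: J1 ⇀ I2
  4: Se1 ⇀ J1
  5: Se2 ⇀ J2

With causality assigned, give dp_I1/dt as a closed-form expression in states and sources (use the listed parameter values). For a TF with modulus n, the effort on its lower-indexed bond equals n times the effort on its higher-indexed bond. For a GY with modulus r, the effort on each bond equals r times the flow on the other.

bond 4 |J1  (source Se1 imposes e)
bond 5 |J2  (Se2: effort source, stroke at far end)
bond 2 |I1  (prefer integral on I1)
bond 1 |J2  (1-jn J2 has f-setter on 2)
bond 0 |J1  (through GY1, causality inverts; strokes same side of GY1)
bond 3 |I2  (closing 1-jn rule on J1)

dp_I1/dt = E_Se2 + 4*p_I2/3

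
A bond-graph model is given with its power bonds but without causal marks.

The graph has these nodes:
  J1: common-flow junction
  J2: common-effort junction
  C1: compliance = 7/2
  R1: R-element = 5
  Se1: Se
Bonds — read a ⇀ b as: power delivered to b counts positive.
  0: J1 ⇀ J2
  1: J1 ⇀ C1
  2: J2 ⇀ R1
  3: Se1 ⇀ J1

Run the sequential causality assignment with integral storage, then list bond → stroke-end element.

bond 0 →J2
bond 1 →J1
bond 2 →R1
bond 3 →J1

bond 3 |J1  (Se1: effort source, stroke at far end)
bond 1 |J1  (C1 integral (e out))
bond 0 |J2  (closing 1-jn rule on J1)
bond 2 |R1  (J2: bond 0 brought effort, rest push out)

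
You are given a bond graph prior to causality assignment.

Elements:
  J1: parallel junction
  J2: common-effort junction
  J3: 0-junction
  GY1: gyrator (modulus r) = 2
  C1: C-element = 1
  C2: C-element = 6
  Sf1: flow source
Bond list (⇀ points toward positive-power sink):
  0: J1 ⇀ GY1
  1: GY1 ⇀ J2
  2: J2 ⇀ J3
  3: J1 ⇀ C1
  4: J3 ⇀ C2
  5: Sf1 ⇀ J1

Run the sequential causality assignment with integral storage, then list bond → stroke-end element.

β5 stroke→Sf1  (source Sf1 imposes f)
β3 stroke→J1  (C1: C, integral causality)
β0 stroke→GY1  (common-e at J1 fixed by 3)
β1 stroke→GY1  (GY GY1: same side as bond 0)
β2 stroke→J2  (only one effort-in slot at J2)
β4 stroke→J3  (J3 needs exactly one e-in)

bond 0 stroke→GY1
bond 1 stroke→GY1
bond 2 stroke→J2
bond 3 stroke→J1
bond 4 stroke→J3
bond 5 stroke→Sf1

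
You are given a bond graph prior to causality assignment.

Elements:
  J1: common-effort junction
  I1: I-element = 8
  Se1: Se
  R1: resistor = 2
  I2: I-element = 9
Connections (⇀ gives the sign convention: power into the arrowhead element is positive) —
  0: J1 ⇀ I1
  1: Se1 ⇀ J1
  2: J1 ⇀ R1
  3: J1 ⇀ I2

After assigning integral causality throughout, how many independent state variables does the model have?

2  (I1, I2 all integral)

bond 1 |J1  (Se1: effort source, stroke at far end)
bond 0 |I1  (0-jn J1 has e-setter on 1)
bond 2 |R1  (0-jn J1 has e-setter on 1)
bond 3 |I2  (J1 effort already set via bond 1)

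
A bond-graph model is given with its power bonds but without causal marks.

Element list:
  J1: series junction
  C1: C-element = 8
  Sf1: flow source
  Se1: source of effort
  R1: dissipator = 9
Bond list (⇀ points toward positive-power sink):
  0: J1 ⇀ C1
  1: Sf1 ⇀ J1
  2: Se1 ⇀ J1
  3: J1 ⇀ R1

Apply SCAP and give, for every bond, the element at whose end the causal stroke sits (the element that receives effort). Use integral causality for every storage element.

β0 stroke→J1
β1 stroke→Sf1
β2 stroke→J1
β3 stroke→J1

bond 1 |Sf1  (Sf1 fixes flow; stroke at Sf1)
bond 2 |J1  (source Se1 imposes e)
bond 0 |J1  (J1 flow already set via bond 1)
bond 3 |J1  (common-f at J1 fixed by 1)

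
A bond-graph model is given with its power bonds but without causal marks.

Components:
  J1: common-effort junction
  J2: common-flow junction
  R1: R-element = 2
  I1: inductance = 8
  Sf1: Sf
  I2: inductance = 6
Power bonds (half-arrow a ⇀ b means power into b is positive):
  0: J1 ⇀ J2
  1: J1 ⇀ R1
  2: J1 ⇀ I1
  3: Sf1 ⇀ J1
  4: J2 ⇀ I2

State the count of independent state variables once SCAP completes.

2  (I1, I2 all integral)

β3 stroke→Sf1  (Sf1 (Sf) sets flow on bond)
β2 stroke→I1  (I1 integral (f out))
β4 stroke→I2  (I2: I, integral causality)
β0 stroke→J2  (1-jn J2 has f-setter on 4)
β1 stroke→J1  (only one effort-in slot at J1)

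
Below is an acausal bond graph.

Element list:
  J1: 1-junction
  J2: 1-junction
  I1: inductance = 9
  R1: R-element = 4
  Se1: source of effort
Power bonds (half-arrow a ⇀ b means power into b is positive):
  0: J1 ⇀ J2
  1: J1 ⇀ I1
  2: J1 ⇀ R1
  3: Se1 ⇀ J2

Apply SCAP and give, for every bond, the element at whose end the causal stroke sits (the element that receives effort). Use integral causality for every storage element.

b0 →J1
b1 →I1
b2 →J1
b3 →J2

#3 stroke→J2  (Se1 fixes effort; stroke away)
#0 stroke→J1  (only one flow-in slot at J2)
#1 stroke→I1  (I1: I, integral causality)
#2 stroke→J1  (common-f at J1 fixed by 1)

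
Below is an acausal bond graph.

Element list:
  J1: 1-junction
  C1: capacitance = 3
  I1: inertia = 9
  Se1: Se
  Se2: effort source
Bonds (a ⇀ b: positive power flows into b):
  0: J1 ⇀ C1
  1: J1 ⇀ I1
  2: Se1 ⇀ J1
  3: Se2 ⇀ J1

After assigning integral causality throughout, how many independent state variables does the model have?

#2 |J1  (Se1 fixes effort; stroke away)
#3 |J1  (Se2 fixes effort; stroke away)
#0 |J1  (prefer integral on C1)
#1 |I1  (J1 needs exactly one f-in)

2  (C1, I1 all integral)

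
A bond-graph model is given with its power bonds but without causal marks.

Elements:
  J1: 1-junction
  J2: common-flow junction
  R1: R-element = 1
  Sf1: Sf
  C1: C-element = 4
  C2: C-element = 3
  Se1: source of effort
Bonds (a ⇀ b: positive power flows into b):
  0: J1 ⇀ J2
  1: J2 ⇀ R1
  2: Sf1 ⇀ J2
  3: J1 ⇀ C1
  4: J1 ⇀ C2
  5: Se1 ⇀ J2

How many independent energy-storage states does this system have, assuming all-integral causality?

2  (C1, C2 all integral)

#2 |Sf1  (Sf1: flow source, stroke at near end)
#5 |J2  (Se1 fixes effort; stroke away)
#0 |J2  (common-f at J2 fixed by 2)
#1 |J2  (common-f at J2 fixed by 2)
#3 |J1  (common-f at J1 fixed by 0)
#4 |J1  (1-jn J1 has f-setter on 0)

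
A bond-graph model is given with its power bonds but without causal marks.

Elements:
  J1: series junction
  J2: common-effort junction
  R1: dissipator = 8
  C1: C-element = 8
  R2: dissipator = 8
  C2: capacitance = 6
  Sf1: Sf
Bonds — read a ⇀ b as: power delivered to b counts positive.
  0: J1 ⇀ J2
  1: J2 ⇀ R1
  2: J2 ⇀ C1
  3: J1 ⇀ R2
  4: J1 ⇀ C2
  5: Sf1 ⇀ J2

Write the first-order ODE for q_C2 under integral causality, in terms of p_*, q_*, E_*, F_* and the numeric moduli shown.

β5 →Sf1  (Sf1: flow source, stroke at near end)
β2 →J2  (C1: C, integral causality)
β0 →J1  (0-jn J2 has e-setter on 2)
β1 →R1  (J2: bond 2 brought effort, rest push out)
β4 →J1  (C2: C, integral causality)
β3 →R2  (closing 1-jn rule on J1)

dq_C2/dt = -q_C1/64 - q_C2/48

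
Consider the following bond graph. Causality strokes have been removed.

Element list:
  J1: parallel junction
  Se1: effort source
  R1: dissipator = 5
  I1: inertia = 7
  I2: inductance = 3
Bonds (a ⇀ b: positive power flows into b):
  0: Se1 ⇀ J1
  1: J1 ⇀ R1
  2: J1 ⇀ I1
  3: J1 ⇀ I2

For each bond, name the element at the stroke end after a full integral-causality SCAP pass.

b0 |J1  (source Se1 imposes e)
b1 |R1  (0-jn J1 has e-setter on 0)
b2 |I1  (common-e at J1 fixed by 0)
b3 |I2  (J1: bond 0 brought effort, rest push out)

#0 →J1
#1 →R1
#2 →I1
#3 →I2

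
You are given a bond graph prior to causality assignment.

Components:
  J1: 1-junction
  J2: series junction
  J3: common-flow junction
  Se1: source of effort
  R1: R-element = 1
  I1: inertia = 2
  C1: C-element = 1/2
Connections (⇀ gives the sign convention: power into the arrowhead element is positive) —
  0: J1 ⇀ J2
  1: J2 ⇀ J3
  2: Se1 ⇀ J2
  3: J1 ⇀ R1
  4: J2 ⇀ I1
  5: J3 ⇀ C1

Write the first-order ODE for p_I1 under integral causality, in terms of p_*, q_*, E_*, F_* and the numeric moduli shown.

bond 2 →J2  (source Se1 imposes e)
bond 4 →I1  (I1: I, integral causality)
bond 0 →J2  (common-f at J2 fixed by 4)
bond 1 →J2  (J2: bond 4 brought flow, rest push out)
bond 5 →J3  (J3 flow already set via bond 1)
bond 3 →J1  (J1: bond 0 brought flow, rest push out)

dp_I1/dt = E_Se1 - p_I1/2 - 2*q_C1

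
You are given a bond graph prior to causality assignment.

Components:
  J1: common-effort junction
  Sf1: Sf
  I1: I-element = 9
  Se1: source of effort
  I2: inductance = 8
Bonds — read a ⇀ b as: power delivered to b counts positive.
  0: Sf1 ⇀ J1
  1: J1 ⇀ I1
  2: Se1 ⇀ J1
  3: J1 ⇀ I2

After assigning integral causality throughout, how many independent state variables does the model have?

b0 →Sf1  (source Sf1 imposes f)
b2 →J1  (Se1 fixes effort; stroke away)
b1 →I1  (J1 effort already set via bond 2)
b3 →I2  (J1: bond 2 brought effort, rest push out)

2  (I1, I2 all integral)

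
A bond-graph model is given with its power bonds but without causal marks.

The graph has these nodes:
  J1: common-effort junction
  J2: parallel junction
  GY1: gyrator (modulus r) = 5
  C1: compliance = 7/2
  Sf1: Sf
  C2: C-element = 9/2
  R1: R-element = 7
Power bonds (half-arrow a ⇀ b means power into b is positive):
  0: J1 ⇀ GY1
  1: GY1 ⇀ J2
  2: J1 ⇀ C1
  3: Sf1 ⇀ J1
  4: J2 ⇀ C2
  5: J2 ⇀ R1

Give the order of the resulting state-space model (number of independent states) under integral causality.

2  (C1, C2 all integral)

bond 3 |Sf1  (Sf1: flow source, stroke at near end)
bond 2 |J1  (C1 outputs effort q/C1)
bond 0 |GY1  (J1: bond 2 brought effort, rest push out)
bond 1 |GY1  (through GY1, causality inverts; strokes same side of GY1)
bond 4 |J2  (C2 outputs effort q/C2)
bond 5 |R1  (J2 effort already set via bond 4)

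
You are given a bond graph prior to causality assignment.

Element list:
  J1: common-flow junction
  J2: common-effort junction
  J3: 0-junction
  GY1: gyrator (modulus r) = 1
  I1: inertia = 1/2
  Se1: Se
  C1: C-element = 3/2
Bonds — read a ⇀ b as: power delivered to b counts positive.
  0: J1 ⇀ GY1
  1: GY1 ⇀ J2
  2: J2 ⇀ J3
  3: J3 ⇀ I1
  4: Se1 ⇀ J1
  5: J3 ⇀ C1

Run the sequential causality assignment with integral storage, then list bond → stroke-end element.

bond 4 |J1  (Se1: effort source, stroke at far end)
bond 0 |GY1  (only one flow-in slot at J1)
bond 1 |GY1  (GY1: gyrator matches bond 0)
bond 2 |J2  (closing 0-jn rule on J2)
bond 3 |I1  (I1: I, integral causality)
bond 5 |J3  (J3 needs exactly one e-in)

β0 stroke→GY1
β1 stroke→GY1
β2 stroke→J2
β3 stroke→I1
β4 stroke→J1
β5 stroke→J3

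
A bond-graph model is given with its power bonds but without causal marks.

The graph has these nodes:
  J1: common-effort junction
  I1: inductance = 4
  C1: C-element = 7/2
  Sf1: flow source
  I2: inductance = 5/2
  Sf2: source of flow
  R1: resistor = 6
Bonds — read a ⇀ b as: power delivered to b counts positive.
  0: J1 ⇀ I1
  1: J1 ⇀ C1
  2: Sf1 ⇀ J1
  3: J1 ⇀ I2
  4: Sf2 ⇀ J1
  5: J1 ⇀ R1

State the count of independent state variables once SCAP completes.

3  (C1, I1, I2 all integral)

β2 stroke at Sf1  (Sf1: flow source, stroke at near end)
β4 stroke at Sf2  (source Sf2 imposes f)
β0 stroke at I1  (I1: I, integral causality)
β1 stroke at J1  (prefer integral on C1)
β3 stroke at I2  (J1: bond 1 brought effort, rest push out)
β5 stroke at R1  (common-e at J1 fixed by 1)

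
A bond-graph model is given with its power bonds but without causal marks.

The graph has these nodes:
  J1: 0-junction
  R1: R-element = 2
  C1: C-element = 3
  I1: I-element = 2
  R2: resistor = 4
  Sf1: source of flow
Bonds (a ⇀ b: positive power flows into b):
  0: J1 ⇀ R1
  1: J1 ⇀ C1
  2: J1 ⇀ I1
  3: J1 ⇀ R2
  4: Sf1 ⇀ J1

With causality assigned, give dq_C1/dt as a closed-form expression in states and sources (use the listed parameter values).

bond 4 stroke at Sf1  (Sf1: flow source, stroke at near end)
bond 1 stroke at J1  (C1 integral (e out))
bond 0 stroke at R1  (0-jn J1 has e-setter on 1)
bond 2 stroke at I1  (common-e at J1 fixed by 1)
bond 3 stroke at R2  (J1: bond 1 brought effort, rest push out)

dq_C1/dt = F_Sf1 - p_I1/2 - q_C1/4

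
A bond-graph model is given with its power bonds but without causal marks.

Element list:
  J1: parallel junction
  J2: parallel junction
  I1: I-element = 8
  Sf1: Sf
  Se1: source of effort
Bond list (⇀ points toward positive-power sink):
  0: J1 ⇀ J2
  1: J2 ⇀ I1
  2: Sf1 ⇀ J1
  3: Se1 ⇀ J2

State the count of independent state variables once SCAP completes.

b2 |Sf1  (Sf1 (Sf) sets flow on bond)
b3 |J2  (Se1 fixes effort; stroke away)
b0 |J1  (J1: last free bond brings effort in)
b1 |I1  (common-e at J2 fixed by 3)

1  (I1 all integral)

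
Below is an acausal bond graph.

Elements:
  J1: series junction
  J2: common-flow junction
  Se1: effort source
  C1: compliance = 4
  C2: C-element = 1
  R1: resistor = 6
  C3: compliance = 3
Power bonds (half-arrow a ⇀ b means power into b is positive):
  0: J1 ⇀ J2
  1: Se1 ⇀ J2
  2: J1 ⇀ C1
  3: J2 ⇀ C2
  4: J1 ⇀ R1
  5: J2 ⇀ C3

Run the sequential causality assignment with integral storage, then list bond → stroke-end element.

β0 |J1
β1 |J2
β2 |J1
β3 |J2
β4 |R1
β5 |J2

b1 |J2  (Se1 (Se) sets effort on bond)
b2 |J1  (C1: C, integral causality)
b3 |J2  (C2: C, integral causality)
b5 |J2  (C3: C, integral causality)
b0 |J1  (J2: last free bond brings flow in)
b4 |R1  (closing 1-jn rule on J1)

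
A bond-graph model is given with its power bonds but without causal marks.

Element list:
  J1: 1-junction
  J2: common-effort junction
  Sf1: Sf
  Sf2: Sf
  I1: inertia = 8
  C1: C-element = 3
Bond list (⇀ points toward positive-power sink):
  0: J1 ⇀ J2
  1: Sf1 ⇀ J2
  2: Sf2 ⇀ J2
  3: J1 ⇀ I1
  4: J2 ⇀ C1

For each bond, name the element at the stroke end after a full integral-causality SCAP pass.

bond 0 stroke at J1
bond 1 stroke at Sf1
bond 2 stroke at Sf2
bond 3 stroke at I1
bond 4 stroke at J2

β1 |Sf1  (Sf1: flow source, stroke at near end)
β2 |Sf2  (Sf2 fixes flow; stroke at Sf2)
β3 |I1  (I1: I, integral causality)
β0 |J1  (1-jn J1 has f-setter on 3)
β4 |J2  (only one effort-in slot at J2)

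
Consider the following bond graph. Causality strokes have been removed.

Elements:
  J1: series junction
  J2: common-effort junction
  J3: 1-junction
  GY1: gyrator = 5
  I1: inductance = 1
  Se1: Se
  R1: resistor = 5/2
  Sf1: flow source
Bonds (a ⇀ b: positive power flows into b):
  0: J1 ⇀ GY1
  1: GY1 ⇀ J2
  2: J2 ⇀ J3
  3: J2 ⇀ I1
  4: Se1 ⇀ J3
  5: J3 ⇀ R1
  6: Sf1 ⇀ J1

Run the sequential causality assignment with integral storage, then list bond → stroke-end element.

#4 |J3  (Se1 fixes effort; stroke away)
#6 |Sf1  (Sf1 fixes flow; stroke at Sf1)
#0 |J1  (J1 flow already set via bond 6)
#1 |J2  (GY1 both-in/both-out from 0)
#2 |J3  (J2: bond 1 brought effort, rest push out)
#3 |I1  (J2: bond 1 brought effort, rest push out)
#5 |R1  (only one flow-in slot at J3)

#0 →J1
#1 →J2
#2 →J3
#3 →I1
#4 →J3
#5 →R1
#6 →Sf1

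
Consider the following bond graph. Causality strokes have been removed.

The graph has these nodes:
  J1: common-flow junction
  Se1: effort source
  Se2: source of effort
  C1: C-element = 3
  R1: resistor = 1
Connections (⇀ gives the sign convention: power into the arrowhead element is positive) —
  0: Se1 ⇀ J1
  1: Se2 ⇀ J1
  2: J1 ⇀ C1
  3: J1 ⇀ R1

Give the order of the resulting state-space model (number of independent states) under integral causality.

β0 |J1  (source Se1 imposes e)
β1 |J1  (Se2 (Se) sets effort on bond)
β2 |J1  (C1 outputs effort q/C1)
β3 |R1  (J1: last free bond brings flow in)

1  (C1 all integral)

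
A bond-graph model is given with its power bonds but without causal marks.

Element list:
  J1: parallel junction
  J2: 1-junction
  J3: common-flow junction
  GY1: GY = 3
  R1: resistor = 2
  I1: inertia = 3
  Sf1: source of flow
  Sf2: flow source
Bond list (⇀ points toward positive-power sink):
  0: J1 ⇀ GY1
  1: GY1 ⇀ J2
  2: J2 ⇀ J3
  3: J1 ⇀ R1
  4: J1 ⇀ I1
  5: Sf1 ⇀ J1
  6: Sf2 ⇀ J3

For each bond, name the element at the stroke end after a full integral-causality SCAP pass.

#5 |Sf1  (Sf1 (Sf) sets flow on bond)
#6 |Sf2  (Sf2: flow source, stroke at near end)
#2 |J3  (J3: bond 6 brought flow, rest push out)
#1 |J2  (common-f at J2 fixed by 2)
#0 |J1  (GY GY1: same side as bond 1)
#3 |R1  (J1: bond 0 brought effort, rest push out)
#4 |I1  (J1 effort already set via bond 0)

b0 |J1
b1 |J2
b2 |J3
b3 |R1
b4 |I1
b5 |Sf1
b6 |Sf2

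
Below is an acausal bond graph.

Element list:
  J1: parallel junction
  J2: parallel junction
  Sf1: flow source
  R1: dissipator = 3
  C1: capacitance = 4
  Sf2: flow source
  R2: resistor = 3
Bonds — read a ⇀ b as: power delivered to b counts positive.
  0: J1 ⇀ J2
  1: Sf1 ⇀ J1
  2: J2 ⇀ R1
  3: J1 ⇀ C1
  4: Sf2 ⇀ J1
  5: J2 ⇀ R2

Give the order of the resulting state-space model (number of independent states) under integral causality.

#1 stroke at Sf1  (Sf1 fixes flow; stroke at Sf1)
#4 stroke at Sf2  (Sf2 fixes flow; stroke at Sf2)
#3 stroke at J1  (C1: C, integral causality)
#0 stroke at J2  (common-e at J1 fixed by 3)
#2 stroke at R1  (0-jn J2 has e-setter on 0)
#5 stroke at R2  (J2 effort already set via bond 0)

1  (C1 all integral)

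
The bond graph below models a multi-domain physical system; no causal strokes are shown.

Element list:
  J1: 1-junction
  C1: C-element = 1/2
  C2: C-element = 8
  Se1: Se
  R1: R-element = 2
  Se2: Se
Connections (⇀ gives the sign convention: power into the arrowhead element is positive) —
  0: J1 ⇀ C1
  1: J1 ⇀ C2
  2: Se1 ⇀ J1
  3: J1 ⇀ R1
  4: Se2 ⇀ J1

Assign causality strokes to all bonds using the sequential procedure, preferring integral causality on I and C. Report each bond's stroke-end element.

b2 stroke→J1  (Se1 fixes effort; stroke away)
b4 stroke→J1  (Se2 fixes effort; stroke away)
b0 stroke→J1  (C1: C, integral causality)
b1 stroke→J1  (C2 integral (e out))
b3 stroke→R1  (J1 needs exactly one f-in)

b0 stroke at J1
b1 stroke at J1
b2 stroke at J1
b3 stroke at R1
b4 stroke at J1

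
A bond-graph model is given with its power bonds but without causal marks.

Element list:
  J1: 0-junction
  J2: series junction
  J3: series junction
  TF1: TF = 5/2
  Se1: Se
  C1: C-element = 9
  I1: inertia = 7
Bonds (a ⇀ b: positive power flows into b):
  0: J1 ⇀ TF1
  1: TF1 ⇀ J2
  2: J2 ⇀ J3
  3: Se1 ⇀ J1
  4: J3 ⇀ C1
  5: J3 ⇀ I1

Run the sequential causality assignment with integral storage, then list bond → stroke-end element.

b0 →TF1
b1 →J2
b2 →J3
b3 →J1
b4 →J3
b5 →I1

b3 |J1  (source Se1 imposes e)
b0 |TF1  (J1 effort already set via bond 3)
b1 |J2  (TF1: transformer flips bond 0)
b2 |J3  (closing 1-jn rule on J2)
b4 |J3  (prefer integral on C1)
b5 |I1  (J3 needs exactly one f-in)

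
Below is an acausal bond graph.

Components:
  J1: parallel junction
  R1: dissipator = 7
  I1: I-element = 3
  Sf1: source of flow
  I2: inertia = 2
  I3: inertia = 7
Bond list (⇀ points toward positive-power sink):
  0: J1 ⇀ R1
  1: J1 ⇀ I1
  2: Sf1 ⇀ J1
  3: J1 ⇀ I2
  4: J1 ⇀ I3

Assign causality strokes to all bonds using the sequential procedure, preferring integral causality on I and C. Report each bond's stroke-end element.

β0 stroke→J1
β1 stroke→I1
β2 stroke→Sf1
β3 stroke→I2
β4 stroke→I3

bond 2 stroke at Sf1  (source Sf1 imposes f)
bond 1 stroke at I1  (prefer integral on I1)
bond 3 stroke at I2  (I2 outputs flow p/I2)
bond 4 stroke at I3  (I3: I, integral causality)
bond 0 stroke at J1  (only one effort-in slot at J1)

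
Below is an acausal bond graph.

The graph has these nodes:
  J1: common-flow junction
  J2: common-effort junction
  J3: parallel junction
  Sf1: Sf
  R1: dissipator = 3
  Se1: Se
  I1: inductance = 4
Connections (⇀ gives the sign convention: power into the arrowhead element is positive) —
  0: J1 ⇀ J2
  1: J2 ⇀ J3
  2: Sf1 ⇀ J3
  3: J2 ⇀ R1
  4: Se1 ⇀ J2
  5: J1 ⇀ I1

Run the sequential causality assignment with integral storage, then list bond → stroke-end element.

bond 0 stroke at J1
bond 1 stroke at J3
bond 2 stroke at Sf1
bond 3 stroke at R1
bond 4 stroke at J2
bond 5 stroke at I1

b2 stroke→Sf1  (Sf1: flow source, stroke at near end)
b4 stroke→J2  (Se1 fixes effort; stroke away)
b0 stroke→J1  (common-e at J2 fixed by 4)
b1 stroke→J3  (J2 effort already set via bond 4)
b3 stroke→R1  (J2 effort already set via bond 4)
b5 stroke→I1  (J1 needs exactly one f-in)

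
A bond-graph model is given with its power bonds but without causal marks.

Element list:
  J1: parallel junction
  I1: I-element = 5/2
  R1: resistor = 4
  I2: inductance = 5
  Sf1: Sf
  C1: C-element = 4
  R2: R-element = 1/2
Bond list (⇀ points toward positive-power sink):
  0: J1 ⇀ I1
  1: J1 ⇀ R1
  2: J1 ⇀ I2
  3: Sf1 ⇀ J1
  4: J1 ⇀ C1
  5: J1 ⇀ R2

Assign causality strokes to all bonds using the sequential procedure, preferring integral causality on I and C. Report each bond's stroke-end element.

β0 stroke→I1
β1 stroke→R1
β2 stroke→I2
β3 stroke→Sf1
β4 stroke→J1
β5 stroke→R2

bond 3 stroke→Sf1  (Sf1 (Sf) sets flow on bond)
bond 0 stroke→I1  (prefer integral on I1)
bond 2 stroke→I2  (I2: I, integral causality)
bond 4 stroke→J1  (C1: C, integral causality)
bond 1 stroke→R1  (common-e at J1 fixed by 4)
bond 5 stroke→R2  (J1: bond 4 brought effort, rest push out)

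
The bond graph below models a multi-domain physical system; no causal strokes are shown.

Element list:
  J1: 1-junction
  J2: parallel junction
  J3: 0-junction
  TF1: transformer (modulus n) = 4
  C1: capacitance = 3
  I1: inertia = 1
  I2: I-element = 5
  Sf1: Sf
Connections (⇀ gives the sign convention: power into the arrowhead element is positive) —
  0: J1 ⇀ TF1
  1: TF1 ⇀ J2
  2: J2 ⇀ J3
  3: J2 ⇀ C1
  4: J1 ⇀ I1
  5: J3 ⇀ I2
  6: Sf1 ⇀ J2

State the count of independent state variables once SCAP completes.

3  (C1, I1, I2 all integral)

β6 |Sf1  (Sf1: flow source, stroke at near end)
β3 |J2  (C1: C, integral causality)
β1 |TF1  (J2: bond 3 brought effort, rest push out)
β2 |J3  (0-jn J2 has e-setter on 3)
β5 |I2  (J3: bond 2 brought effort, rest push out)
β0 |J1  (TF1 one-in-one-out from 1)
β4 |I1  (J1 needs exactly one f-in)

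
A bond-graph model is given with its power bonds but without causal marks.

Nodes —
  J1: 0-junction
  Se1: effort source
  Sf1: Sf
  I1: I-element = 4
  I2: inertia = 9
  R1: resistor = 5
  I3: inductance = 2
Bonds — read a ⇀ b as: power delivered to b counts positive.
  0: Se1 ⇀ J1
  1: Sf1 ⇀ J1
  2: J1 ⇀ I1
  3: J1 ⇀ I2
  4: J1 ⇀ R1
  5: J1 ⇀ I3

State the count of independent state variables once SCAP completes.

3  (I1, I2, I3 all integral)

bond 0 stroke at J1  (source Se1 imposes e)
bond 1 stroke at Sf1  (Sf1 (Sf) sets flow on bond)
bond 2 stroke at I1  (J1 effort already set via bond 0)
bond 3 stroke at I2  (common-e at J1 fixed by 0)
bond 4 stroke at R1  (0-jn J1 has e-setter on 0)
bond 5 stroke at I3  (J1 effort already set via bond 0)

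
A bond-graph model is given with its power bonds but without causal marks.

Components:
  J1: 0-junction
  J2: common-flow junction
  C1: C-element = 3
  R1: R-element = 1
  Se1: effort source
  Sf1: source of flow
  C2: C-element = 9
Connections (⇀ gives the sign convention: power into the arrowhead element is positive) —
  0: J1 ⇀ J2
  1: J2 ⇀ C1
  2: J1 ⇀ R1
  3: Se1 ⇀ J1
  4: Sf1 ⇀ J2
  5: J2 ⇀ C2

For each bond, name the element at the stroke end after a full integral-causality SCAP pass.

bond 3 stroke→J1  (Se1: effort source, stroke at far end)
bond 4 stroke→Sf1  (Sf1: flow source, stroke at near end)
bond 0 stroke→J2  (0-jn J1 has e-setter on 3)
bond 2 stroke→R1  (J1 effort already set via bond 3)
bond 1 stroke→J2  (J2 flow already set via bond 4)
bond 5 stroke→J2  (common-f at J2 fixed by 4)

b0 →J2
b1 →J2
b2 →R1
b3 →J1
b4 →Sf1
b5 →J2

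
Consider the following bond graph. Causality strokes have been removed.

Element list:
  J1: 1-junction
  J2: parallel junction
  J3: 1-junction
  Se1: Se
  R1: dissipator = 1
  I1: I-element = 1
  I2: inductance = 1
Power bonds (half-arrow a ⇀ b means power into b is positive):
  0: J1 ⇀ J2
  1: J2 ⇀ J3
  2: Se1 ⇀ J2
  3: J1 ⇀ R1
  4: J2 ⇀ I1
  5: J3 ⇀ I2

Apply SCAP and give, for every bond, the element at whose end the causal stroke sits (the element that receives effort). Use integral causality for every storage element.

bond 0 →J1
bond 1 →J3
bond 2 →J2
bond 3 →R1
bond 4 →I1
bond 5 →I2

β2 →J2  (Se1: effort source, stroke at far end)
β0 →J1  (common-e at J2 fixed by 2)
β1 →J3  (common-e at J2 fixed by 2)
β4 →I1  (common-e at J2 fixed by 2)
β5 →I2  (J3: last free bond brings flow in)
β3 →R1  (closing 1-jn rule on J1)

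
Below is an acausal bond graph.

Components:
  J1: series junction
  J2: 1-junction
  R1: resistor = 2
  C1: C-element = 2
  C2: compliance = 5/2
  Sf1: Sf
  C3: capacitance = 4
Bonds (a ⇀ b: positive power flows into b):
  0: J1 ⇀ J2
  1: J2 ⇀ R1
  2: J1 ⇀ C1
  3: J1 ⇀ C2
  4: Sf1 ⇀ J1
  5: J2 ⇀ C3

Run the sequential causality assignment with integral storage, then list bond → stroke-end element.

b4 stroke→Sf1  (Sf1: flow source, stroke at near end)
b0 stroke→J1  (J1 flow already set via bond 4)
b2 stroke→J1  (common-f at J1 fixed by 4)
b3 stroke→J1  (common-f at J1 fixed by 4)
b1 stroke→J2  (J2: bond 0 brought flow, rest push out)
b5 stroke→J2  (common-f at J2 fixed by 0)

bond 0 |J1
bond 1 |J2
bond 2 |J1
bond 3 |J1
bond 4 |Sf1
bond 5 |J2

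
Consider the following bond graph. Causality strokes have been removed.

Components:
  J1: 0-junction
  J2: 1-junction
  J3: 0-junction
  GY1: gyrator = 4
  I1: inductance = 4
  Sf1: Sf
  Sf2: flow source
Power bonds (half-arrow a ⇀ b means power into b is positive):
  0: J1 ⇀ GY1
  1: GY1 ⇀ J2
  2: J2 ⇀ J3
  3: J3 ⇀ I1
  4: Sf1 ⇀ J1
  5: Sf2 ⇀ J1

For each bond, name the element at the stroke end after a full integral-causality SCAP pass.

#0 |J1
#1 |J2
#2 |J3
#3 |I1
#4 |Sf1
#5 |Sf2

#4 stroke at Sf1  (Sf1: flow source, stroke at near end)
#5 stroke at Sf2  (Sf2 (Sf) sets flow on bond)
#0 stroke at J1  (J1 needs exactly one e-in)
#1 stroke at J2  (GY1 both-in/both-out from 0)
#2 stroke at J3  (closing 1-jn rule on J2)
#3 stroke at I1  (J3: bond 2 brought effort, rest push out)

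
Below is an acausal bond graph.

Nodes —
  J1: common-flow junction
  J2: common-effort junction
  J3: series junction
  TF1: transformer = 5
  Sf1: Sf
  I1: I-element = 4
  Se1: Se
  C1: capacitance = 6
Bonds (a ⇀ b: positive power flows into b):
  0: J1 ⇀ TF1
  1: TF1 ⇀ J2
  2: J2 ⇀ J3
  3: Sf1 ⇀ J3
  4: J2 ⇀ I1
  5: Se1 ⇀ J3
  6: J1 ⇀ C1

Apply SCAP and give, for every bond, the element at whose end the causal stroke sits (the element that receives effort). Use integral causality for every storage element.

b0 stroke→TF1
b1 stroke→J2
b2 stroke→J3
b3 stroke→Sf1
b4 stroke→I1
b5 stroke→J3
b6 stroke→J1

bond 3 →Sf1  (Sf1 (Sf) sets flow on bond)
bond 5 →J3  (Se1 (Se) sets effort on bond)
bond 2 →J3  (1-jn J3 has f-setter on 3)
bond 4 →I1  (I1 outputs flow p/I1)
bond 1 →J2  (closing 0-jn rule on J2)
bond 0 →TF1  (TF1: transformer flips bond 1)
bond 6 →J1  (J1 flow already set via bond 0)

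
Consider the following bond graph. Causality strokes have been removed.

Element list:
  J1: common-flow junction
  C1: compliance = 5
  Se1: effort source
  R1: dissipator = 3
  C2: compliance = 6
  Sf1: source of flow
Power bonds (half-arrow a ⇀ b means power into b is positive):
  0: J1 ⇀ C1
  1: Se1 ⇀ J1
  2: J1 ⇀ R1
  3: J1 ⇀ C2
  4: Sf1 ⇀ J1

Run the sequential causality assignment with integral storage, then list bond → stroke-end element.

#1 stroke at J1  (Se1 (Se) sets effort on bond)
#4 stroke at Sf1  (source Sf1 imposes f)
#0 stroke at J1  (J1 flow already set via bond 4)
#2 stroke at J1  (J1: bond 4 brought flow, rest push out)
#3 stroke at J1  (J1 flow already set via bond 4)

b0 |J1
b1 |J1
b2 |J1
b3 |J1
b4 |Sf1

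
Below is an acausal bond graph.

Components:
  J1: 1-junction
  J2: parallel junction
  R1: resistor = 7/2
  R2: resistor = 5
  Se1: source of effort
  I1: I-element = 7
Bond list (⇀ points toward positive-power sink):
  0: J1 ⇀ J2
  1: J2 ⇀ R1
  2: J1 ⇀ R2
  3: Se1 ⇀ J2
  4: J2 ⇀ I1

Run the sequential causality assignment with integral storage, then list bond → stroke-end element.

bond 0 →J1
bond 1 →R1
bond 2 →R2
bond 3 →J2
bond 4 →I1

β3 stroke at J2  (Se1 fixes effort; stroke away)
β0 stroke at J1  (J2 effort already set via bond 3)
β1 stroke at R1  (J2 effort already set via bond 3)
β4 stroke at I1  (J2: bond 3 brought effort, rest push out)
β2 stroke at R2  (J1: last free bond brings flow in)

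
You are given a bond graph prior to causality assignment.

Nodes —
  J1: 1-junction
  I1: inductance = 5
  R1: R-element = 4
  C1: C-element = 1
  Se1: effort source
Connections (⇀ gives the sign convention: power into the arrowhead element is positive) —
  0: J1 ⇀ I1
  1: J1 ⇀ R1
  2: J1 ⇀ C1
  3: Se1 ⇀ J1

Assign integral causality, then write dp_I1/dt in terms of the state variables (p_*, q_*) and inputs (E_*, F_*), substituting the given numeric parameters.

β3 stroke→J1  (source Se1 imposes e)
β0 stroke→I1  (I1 integral (f out))
β1 stroke→J1  (J1: bond 0 brought flow, rest push out)
β2 stroke→J1  (J1 flow already set via bond 0)

dp_I1/dt = E_Se1 - 4*p_I1/5 - q_C1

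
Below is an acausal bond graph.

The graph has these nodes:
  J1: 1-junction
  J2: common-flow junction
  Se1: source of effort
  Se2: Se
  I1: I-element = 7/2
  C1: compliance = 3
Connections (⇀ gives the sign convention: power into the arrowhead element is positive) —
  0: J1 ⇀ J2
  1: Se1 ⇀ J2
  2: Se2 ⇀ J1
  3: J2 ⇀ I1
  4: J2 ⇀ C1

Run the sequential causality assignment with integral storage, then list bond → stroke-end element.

#0 stroke at J2
#1 stroke at J2
#2 stroke at J1
#3 stroke at I1
#4 stroke at J2

b1 |J2  (Se1 (Se) sets effort on bond)
b2 |J1  (Se2 (Se) sets effort on bond)
b0 |J2  (J1 needs exactly one f-in)
b3 |I1  (I1: I, integral causality)
b4 |J2  (1-jn J2 has f-setter on 3)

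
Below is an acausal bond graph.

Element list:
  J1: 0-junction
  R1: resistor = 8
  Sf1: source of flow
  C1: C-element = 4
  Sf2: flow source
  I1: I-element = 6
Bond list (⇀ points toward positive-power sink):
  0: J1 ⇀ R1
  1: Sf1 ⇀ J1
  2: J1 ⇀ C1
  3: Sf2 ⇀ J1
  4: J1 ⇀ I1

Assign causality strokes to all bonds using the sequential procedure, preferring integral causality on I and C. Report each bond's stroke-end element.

bond 0 stroke→R1
bond 1 stroke→Sf1
bond 2 stroke→J1
bond 3 stroke→Sf2
bond 4 stroke→I1

b1 →Sf1  (Sf1 fixes flow; stroke at Sf1)
b3 →Sf2  (Sf2 fixes flow; stroke at Sf2)
b2 →J1  (C1 outputs effort q/C1)
b0 →R1  (J1: bond 2 brought effort, rest push out)
b4 →I1  (J1 effort already set via bond 2)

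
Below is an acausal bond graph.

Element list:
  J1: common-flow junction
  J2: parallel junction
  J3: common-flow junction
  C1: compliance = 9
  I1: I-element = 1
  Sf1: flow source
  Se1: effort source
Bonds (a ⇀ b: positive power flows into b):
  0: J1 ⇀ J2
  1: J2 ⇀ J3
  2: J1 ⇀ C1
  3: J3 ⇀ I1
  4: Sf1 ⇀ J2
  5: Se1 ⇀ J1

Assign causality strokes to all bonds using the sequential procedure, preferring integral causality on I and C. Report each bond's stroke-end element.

b4 stroke→Sf1  (source Sf1 imposes f)
b5 stroke→J1  (source Se1 imposes e)
b2 stroke→J1  (C1 outputs effort q/C1)
b0 stroke→J2  (J1 needs exactly one f-in)
b1 stroke→J3  (common-e at J2 fixed by 0)
b3 stroke→I1  (only one flow-in slot at J3)

β0 |J2
β1 |J3
β2 |J1
β3 |I1
β4 |Sf1
β5 |J1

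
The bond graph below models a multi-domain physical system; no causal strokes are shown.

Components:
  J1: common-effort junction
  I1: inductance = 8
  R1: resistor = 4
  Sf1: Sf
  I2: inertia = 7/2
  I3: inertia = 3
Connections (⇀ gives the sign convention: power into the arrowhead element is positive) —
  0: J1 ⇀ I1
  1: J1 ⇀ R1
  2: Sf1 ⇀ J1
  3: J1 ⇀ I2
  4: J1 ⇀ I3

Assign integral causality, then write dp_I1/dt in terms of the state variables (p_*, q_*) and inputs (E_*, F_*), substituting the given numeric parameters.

β2 →Sf1  (Sf1 (Sf) sets flow on bond)
β0 →I1  (I1: I, integral causality)
β3 →I2  (I2 outputs flow p/I2)
β4 →I3  (I3 integral (f out))
β1 →J1  (only one effort-in slot at J1)

dp_I1/dt = 4*F_Sf1 - p_I1/2 - 8*p_I2/7 - 4*p_I3/3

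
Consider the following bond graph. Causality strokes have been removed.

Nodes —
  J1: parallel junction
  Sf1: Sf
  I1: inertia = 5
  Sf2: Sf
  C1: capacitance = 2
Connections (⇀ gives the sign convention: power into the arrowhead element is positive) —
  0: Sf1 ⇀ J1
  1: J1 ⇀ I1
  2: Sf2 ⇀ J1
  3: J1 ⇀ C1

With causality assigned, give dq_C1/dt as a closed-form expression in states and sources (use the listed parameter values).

β0 →Sf1  (source Sf1 imposes f)
β2 →Sf2  (Sf2: flow source, stroke at near end)
β1 →I1  (prefer integral on I1)
β3 →J1  (J1 needs exactly one e-in)

dq_C1/dt = F_Sf1 + F_Sf2 - p_I1/5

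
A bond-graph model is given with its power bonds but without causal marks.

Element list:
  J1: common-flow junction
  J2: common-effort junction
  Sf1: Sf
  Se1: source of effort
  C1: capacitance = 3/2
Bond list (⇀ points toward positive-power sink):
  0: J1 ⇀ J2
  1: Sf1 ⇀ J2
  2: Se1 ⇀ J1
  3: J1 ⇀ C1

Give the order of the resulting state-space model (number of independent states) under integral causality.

1  (C1 all integral)

b1 →Sf1  (Sf1 (Sf) sets flow on bond)
b2 →J1  (Se1 (Se) sets effort on bond)
b0 →J2  (closing 0-jn rule on J2)
b3 →J1  (1-jn J1 has f-setter on 0)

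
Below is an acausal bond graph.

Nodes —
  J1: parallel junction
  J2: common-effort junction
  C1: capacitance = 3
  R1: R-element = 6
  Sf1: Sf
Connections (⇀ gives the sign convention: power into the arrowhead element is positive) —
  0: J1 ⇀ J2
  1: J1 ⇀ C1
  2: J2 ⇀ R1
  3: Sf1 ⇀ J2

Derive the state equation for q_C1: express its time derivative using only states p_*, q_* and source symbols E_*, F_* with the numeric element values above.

bond 3 stroke→Sf1  (Sf1 fixes flow; stroke at Sf1)
bond 1 stroke→J1  (prefer integral on C1)
bond 0 stroke→J2  (common-e at J1 fixed by 1)
bond 2 stroke→R1  (0-jn J2 has e-setter on 0)

dq_C1/dt = F_Sf1 - q_C1/18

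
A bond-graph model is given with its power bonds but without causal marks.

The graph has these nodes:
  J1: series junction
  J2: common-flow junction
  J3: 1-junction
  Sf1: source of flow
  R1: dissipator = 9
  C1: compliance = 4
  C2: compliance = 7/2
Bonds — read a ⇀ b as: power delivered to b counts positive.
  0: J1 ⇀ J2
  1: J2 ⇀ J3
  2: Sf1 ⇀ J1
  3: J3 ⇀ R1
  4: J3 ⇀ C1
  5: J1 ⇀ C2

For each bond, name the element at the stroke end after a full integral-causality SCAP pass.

bond 2 stroke→Sf1  (Sf1 (Sf) sets flow on bond)
bond 0 stroke→J1  (J1: bond 2 brought flow, rest push out)
bond 5 stroke→J1  (1-jn J1 has f-setter on 2)
bond 1 stroke→J2  (1-jn J2 has f-setter on 0)
bond 3 stroke→J3  (common-f at J3 fixed by 1)
bond 4 stroke→J3  (1-jn J3 has f-setter on 1)

bond 0 stroke→J1
bond 1 stroke→J2
bond 2 stroke→Sf1
bond 3 stroke→J3
bond 4 stroke→J3
bond 5 stroke→J1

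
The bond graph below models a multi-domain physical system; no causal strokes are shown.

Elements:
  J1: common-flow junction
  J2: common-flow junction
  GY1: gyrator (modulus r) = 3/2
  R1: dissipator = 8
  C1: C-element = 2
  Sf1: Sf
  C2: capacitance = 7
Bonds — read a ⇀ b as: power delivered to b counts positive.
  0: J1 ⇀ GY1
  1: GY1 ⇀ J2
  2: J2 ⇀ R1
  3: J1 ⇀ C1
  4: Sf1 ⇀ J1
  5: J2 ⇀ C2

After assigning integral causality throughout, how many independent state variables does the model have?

bond 4 stroke→Sf1  (Sf1 (Sf) sets flow on bond)
bond 0 stroke→J1  (1-jn J1 has f-setter on 4)
bond 3 stroke→J1  (J1: bond 4 brought flow, rest push out)
bond 1 stroke→J2  (GY1 both-in/both-out from 0)
bond 5 stroke→J2  (C2 outputs effort q/C2)
bond 2 stroke→R1  (only one flow-in slot at J2)

2  (C1, C2 all integral)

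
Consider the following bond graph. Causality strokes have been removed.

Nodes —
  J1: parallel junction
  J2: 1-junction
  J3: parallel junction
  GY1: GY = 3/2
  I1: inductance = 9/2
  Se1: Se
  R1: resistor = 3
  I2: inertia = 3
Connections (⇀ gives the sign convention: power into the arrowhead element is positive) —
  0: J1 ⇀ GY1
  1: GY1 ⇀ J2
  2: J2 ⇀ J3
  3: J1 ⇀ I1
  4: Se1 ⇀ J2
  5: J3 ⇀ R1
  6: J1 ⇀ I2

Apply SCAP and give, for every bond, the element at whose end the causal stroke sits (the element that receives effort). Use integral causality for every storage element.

bond 0 stroke at J1
bond 1 stroke at J2
bond 2 stroke at J3
bond 3 stroke at I1
bond 4 stroke at J2
bond 5 stroke at R1
bond 6 stroke at I2

β4 stroke→J2  (Se1 (Se) sets effort on bond)
β3 stroke→I1  (I1 integral (f out))
β6 stroke→I2  (prefer integral on I2)
β0 stroke→J1  (J1: last free bond brings effort in)
β1 stroke→J2  (GY1: gyrator matches bond 0)
β2 stroke→J3  (closing 1-jn rule on J2)
β5 stroke→R1  (J3: bond 2 brought effort, rest push out)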